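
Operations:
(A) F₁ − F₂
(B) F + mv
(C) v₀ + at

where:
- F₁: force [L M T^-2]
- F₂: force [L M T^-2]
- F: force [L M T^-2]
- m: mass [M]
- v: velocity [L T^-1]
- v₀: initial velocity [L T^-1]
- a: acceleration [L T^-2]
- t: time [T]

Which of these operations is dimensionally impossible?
(B) F + mv

(A) F₁ − F₂: F₁ [L M T^-2] and F₂ [L M T^-2] — same dimensions ✓
(B) F + mv: F [L M T^-2] and mv [L M T^-1] — different dimensions cannot be added/subtracted ✗
(C) v₀ + at: v₀ [L T^-1] and at [L T^-1] — same dimensions ✓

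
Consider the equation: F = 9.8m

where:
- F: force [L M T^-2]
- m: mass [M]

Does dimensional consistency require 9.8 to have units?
Yes

F has dimensions [L M T^-2], while m alone has dimensions [M]. For the equation to balance, the factor 9.8 must carry dimensions [L T^-2] — it is a dimensional constant (a numerical value of a physical quantity with its units suppressed), not a pure number.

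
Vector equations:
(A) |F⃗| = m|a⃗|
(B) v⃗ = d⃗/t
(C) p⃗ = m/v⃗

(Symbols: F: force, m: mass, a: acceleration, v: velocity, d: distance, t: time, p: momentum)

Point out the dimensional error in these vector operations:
(C) p⃗ = m/v⃗

(A) |F⃗| = m|a⃗|: LHS [L M T^-2], RHS [L M T^-2] ✓ — magnitudes of vectors are scalars
(B) v⃗ = d⃗/t: LHS [L T^-1], RHS [L T^-1] ✓ — displacement (vector) divided by time (scalar)
(C) p⃗ = m/v⃗: LHS [L M T^-1], RHS [L^-1 M T] ✗ — momentum is mass times velocity; should be mv⃗ (and division by a vector is undefined)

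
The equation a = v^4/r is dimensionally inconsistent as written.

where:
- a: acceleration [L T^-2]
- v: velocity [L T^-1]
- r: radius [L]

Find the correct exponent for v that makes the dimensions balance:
The exponent of v should be 2: a = v^2/r

The LHS a has dimensions [L T^-2]; v has dimensions [L T^-1].
As written, the RHS v^4/r (exponent 4 on v) has dimensions [L^3 T^-4], which does not match.
With exponent 2, the RHS v^2/r has dimensions [L T^-2], matching the LHS.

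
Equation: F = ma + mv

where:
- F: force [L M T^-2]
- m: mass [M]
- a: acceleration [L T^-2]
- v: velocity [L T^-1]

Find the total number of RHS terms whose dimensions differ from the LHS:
1

LHS F: [L M T^-2]
- ma: [L M T^-2] ✓
- mv: [L M T^-1] ✗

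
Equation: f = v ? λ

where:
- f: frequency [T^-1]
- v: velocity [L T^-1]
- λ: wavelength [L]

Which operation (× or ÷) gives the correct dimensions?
division (÷): f = v ÷ λ

f [T^-1]; v [L T^-1]; λ [L].
v × λ → [L^2 T^-1] ✗
v ÷ λ → [T^-1] ✓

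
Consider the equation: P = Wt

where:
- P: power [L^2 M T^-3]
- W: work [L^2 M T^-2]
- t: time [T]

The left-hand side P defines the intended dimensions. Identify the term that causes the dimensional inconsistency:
The right-hand side term Wt

P has dimensions [L^2 M T^-3], but Wt has dimensions [L^2 M T^-1], so the term Wt is dimensionally wrong for P.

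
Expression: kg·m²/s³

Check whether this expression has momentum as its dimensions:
No

The expression kg·m²/s³ has dimensions [L^2 M T^-3], but momentum has dimensions [L M T^-1].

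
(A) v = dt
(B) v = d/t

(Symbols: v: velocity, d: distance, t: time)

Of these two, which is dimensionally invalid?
(A)

(A) v = dt: LHS [L T^-1], RHS [L T] ✗
(B) v = d/t: LHS [L T^-1], RHS [L T^-1] ✓

Expression (A) v = dt is dimensionally incorrect.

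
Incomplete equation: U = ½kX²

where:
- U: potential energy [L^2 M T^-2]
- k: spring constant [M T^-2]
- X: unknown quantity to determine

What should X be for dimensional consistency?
X = x (displacement), dimensions [L]

U has dimensions [L^2 M T^-2]; the rest of the RHS (½k) has dimensions [M T^-2].
So X² must have dimensions [L^2], i.e. X has dimensions [L] — X = x (displacement).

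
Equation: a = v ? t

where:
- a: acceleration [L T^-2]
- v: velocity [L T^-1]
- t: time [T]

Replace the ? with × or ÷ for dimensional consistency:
division (÷): a = v ÷ t

a [L T^-2]; v [L T^-1]; t [T].
v × t → [L] ✗
v ÷ t → [L T^-2] ✓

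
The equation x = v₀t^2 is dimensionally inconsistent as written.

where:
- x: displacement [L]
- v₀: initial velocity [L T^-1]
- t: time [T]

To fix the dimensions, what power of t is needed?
The exponent of t should be 1: x = v₀t

The LHS x has dimensions [L]; t has dimensions [T].
As written, the RHS v₀t^2 (exponent 2 on t) has dimensions [L T], which does not match.
With exponent 1, the RHS v₀t has dimensions [L], matching the LHS.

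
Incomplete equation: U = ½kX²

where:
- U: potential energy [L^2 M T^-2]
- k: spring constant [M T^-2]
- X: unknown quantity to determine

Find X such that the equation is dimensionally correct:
X = x (displacement), dimensions [L]

U has dimensions [L^2 M T^-2]; the rest of the RHS (½k) has dimensions [M T^-2].
So X² must have dimensions [L^2], i.e. X has dimensions [L] — X = x (displacement).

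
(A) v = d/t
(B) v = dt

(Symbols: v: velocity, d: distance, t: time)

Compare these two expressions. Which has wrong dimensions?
(B)

(A) v = d/t: LHS [L T^-1], RHS [L T^-1] ✓
(B) v = dt: LHS [L T^-1], RHS [L T] ✗

Expression (B) v = dt is dimensionally incorrect.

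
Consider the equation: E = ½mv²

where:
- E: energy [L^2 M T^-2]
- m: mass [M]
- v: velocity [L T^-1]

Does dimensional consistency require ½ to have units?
No

E has dimensions [L^2 M T^-2] and mv² already has dimensions [L^2 M T^-2], so the equation balances without ½ contributing any dimensions. ½ is a pure (dimensionless) number; changing or removing it would not affect dimensional consistency.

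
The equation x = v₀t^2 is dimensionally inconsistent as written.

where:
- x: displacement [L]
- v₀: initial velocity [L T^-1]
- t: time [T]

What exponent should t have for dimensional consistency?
The exponent of t should be 1: x = v₀t

The LHS x has dimensions [L]; t has dimensions [T].
As written, the RHS v₀t^2 (exponent 2 on t) has dimensions [L T], which does not match.
With exponent 1, the RHS v₀t has dimensions [L], matching the LHS.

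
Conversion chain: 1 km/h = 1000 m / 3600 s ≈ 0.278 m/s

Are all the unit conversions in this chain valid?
The chain is correct (no errors).

Correct: 1 km = 1000 m, 1 h = 3600 s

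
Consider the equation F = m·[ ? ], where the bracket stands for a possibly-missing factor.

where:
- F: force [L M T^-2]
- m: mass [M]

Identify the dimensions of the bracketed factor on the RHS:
[L T^-2] — acceleration (e.g. a)

F has dimensions [L M T^-2]; m has dimensions [M].
The bracketed factor must supply [L M T^-2] / [M] = [L T^-2].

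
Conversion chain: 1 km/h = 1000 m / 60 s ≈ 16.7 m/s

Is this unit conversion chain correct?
The chain is incorrect (it contains an error).

Incorrect: 1 h = 3600 s, not 60 s (1 km/h ≈ 0.278 m/s)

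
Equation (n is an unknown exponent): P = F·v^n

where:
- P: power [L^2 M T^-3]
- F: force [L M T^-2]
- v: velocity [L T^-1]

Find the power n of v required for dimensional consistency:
n = 1

P has dimensions [L^2 M T^-3]; v has dimensions [L T^-1].
The rest of the RHS has dimensions [L M T^-2], so v^n must supply [L T^-1].
With n = 1: F·v^1 has dimensions [L^2 M T^-3], matching the LHS ✓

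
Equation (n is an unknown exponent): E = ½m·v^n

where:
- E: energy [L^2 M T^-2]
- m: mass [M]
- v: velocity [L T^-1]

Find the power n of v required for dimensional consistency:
n = 2

E has dimensions [L^2 M T^-2]; v has dimensions [L T^-1].
The rest of the RHS has dimensions [M], so v^n must supply [L^2 T^-2].
With n = 2: ½m·v^2 has dimensions [L^2 M T^-2], matching the LHS ✓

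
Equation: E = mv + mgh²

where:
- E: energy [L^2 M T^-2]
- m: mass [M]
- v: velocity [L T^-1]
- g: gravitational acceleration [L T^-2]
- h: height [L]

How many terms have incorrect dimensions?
2

LHS E: [L^2 M T^-2]
- mv: [L M T^-1] ✗
- mgh²: [L^3 M T^-2] ✗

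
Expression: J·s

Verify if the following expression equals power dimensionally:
No

The expression J·s has dimensions [L^2 M T^-1], but power has dimensions [L^2 M T^-3].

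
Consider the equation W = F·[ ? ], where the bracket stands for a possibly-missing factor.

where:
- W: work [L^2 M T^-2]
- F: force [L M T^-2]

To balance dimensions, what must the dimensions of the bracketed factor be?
[L] — length (e.g. a distance d)

W has dimensions [L^2 M T^-2]; F has dimensions [L M T^-2].
The bracketed factor must supply [L^2 M T^-2] / [L M T^-2] = [L].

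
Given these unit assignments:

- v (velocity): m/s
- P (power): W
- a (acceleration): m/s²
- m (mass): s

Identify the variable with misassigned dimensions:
m

The variable m (mass) should have units kg, not s.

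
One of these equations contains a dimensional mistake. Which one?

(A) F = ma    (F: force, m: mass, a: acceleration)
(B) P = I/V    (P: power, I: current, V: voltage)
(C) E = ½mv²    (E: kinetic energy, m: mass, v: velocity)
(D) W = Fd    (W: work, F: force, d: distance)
(B) P = I/V

The equation (B) P = I/V is dimensionally incorrect.

LHS (P): [L^2 M T^-3]
RHS (I/V): [I^2 L^-2 M^-1 T^3] ✗

The dimensions do not match. The other three equations balance.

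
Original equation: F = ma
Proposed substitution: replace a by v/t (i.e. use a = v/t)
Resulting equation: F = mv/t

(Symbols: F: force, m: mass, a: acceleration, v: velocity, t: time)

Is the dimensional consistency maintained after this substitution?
Yes

[a] = [L T^-2] and [v/t] = [L T^-2]. These match, so the substitution replaces a quantity by one of the same dimensions and the result F = mv/t has LHS [L M T^-2] vs RHS [L M T^-2] — still consistent.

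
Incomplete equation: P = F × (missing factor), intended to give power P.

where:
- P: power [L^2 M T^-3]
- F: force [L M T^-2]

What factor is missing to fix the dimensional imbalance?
v (velocity), dimensions [L T^-1]

P has dimensions [L^2 M T^-3] and F has dimensions [L M T^-2].
The missing factor must have dimensions [L^2 M T^-3] / [L M T^-2] = [L T^-1], i.e. velocity (v).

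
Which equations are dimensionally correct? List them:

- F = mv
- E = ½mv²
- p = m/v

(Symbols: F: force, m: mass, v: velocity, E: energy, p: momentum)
Dimensionally correct: E = ½mv²
Dimensionally incorrect: F = mv, p = m/v
Ordered (correct first, then incorrect): E = ½mv², F = mv, p = m/v

- F = mv: LHS [L M T^-2], RHS [L M T^-1] → incorrect ✗
- E = ½mv²: LHS [L^2 M T^-2], RHS [L^2 M T^-2] → correct ✓
- p = m/v: LHS [L M T^-1], RHS [L^-1 M T] → incorrect ✗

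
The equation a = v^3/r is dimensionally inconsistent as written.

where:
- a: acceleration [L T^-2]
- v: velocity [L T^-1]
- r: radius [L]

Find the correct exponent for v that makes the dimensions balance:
The exponent of v should be 2: a = v^2/r

The LHS a has dimensions [L T^-2]; v has dimensions [L T^-1].
As written, the RHS v^3/r (exponent 3 on v) has dimensions [L^2 T^-3], which does not match.
With exponent 2, the RHS v^2/r has dimensions [L T^-2], matching the LHS.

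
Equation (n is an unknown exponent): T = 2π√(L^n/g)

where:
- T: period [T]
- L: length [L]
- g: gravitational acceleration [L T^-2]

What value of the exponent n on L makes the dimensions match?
n = 1

T has dimensions [T]; L has dimensions [L].
With n = 1: 2π√(L^1/g) has dimensions [T], matching the LHS ✓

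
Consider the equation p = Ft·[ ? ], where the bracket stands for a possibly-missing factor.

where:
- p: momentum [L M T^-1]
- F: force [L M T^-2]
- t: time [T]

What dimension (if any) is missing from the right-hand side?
Nothing is missing — the bracketed factor must be dimensionless.

p has dimensions [L M T^-1] and Ft already has dimensions [L M T^-1], so p = Ft is dimensionally complete.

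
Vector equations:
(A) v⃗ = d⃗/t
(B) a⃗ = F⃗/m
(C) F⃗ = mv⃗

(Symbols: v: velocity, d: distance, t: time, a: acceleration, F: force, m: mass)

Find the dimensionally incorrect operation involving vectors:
(C) F⃗ = mv⃗

(A) v⃗ = d⃗/t: LHS [L T^-1], RHS [L T^-1] ✓ — displacement (vector) divided by time (scalar)
(B) a⃗ = F⃗/m: LHS [L T^-2], RHS [L T^-2] ✓ — force (vector) divided by mass (scalar)
(C) F⃗ = mv⃗: LHS [L M T^-2], RHS [L M T^-1] ✗ — mass times velocity is momentum, not force; should be ma⃗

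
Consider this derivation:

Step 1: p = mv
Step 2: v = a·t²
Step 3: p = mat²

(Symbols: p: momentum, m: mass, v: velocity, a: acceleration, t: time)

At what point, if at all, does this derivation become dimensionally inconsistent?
Step 2

Step 1: p = mv → LHS [L M T^-1], RHS [L M T^-1] ✓
Step 2: v = a·t² → LHS [L T^-1], RHS [L] ✗

The first dimensional inconsistency appears in step 2: v = a·t²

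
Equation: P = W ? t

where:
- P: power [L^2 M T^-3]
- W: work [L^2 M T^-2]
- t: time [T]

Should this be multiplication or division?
division (÷): P = W ÷ t

P [L^2 M T^-3]; W [L^2 M T^-2]; t [T].
W × t → [L^2 M T^-1] ✗
W ÷ t → [L^2 M T^-3] ✓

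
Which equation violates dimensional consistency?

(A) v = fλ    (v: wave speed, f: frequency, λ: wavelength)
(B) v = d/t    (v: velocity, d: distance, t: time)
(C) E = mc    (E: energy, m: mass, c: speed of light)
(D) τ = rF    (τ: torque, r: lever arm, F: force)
(C) E = mc

The equation (C) E = mc is dimensionally incorrect.

LHS (E): [L^2 M T^-2]
RHS (mc): [L M T^-1] ✗

The dimensions do not match. The other three equations balance.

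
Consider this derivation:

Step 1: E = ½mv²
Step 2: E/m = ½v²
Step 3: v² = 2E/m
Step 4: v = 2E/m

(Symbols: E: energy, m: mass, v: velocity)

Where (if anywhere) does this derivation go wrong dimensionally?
Step 4

Step 1: E = ½mv² → LHS [L^2 M T^-2], RHS [L^2 M T^-2] ✓
Step 2: E/m = ½v² → LHS [L^2 T^-2], RHS [L^2 T^-2] ✓
Step 3: v² = 2E/m → LHS [L^2 T^-2], RHS [L^2 T^-2] ✓
Step 4: v = 2E/m → LHS [L T^-1], RHS [L^2 T^-2] ✗

The first dimensional inconsistency appears in step 4: v = 2E/m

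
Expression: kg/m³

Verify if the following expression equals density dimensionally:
Yes

The expression kg/m³ has dimensions [L^-3 M], which is exactly density [L^-3 M].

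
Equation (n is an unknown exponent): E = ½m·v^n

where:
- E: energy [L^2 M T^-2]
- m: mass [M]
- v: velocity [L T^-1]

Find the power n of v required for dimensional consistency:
n = 2

E has dimensions [L^2 M T^-2]; v has dimensions [L T^-1].
The rest of the RHS has dimensions [M], so v^n must supply [L^2 T^-2].
With n = 2: ½m·v^2 has dimensions [L^2 M T^-2], matching the LHS ✓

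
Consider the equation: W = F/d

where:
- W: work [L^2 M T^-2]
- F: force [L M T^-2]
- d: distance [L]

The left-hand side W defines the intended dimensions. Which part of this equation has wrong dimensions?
The right-hand side term F/d

W has dimensions [L^2 M T^-2], but F/d has dimensions [M T^-2], so the term F/d is dimensionally wrong for W.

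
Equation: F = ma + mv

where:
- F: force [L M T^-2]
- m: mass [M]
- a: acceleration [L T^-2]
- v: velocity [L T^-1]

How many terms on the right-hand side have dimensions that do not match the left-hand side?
1

LHS F: [L M T^-2]
- ma: [L M T^-2] ✓
- mv: [L M T^-1] ✗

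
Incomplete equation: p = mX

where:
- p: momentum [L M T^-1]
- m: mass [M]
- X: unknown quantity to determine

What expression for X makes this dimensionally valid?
X = v (velocity), dimensions [L T^-1]

p has dimensions [L M T^-1]; the rest of the RHS (m) has dimensions [M].
So X must have dimensions [L T^-1] — X = v (velocity).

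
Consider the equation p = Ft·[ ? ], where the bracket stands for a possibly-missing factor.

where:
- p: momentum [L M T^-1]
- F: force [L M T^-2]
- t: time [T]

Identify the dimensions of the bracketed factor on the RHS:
Nothing is missing — the bracketed factor must be dimensionless.

p has dimensions [L M T^-1] and Ft already has dimensions [L M T^-1], so p = Ft is dimensionally complete.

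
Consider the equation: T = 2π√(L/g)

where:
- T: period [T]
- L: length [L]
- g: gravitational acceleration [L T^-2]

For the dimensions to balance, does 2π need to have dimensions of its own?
No

T has dimensions [T] and √(L/g) already has dimensions [T], so the equation balances without 2π contributing any dimensions. 2π is a pure (dimensionless) number; changing or removing it would not affect dimensional consistency.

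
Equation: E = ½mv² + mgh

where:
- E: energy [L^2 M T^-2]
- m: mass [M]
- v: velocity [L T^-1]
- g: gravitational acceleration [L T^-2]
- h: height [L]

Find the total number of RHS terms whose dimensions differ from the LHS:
0

LHS E: [L^2 M T^-2]
- ½mv²: [L^2 M T^-2] ✓
- mgh: [L^2 M T^-2] ✓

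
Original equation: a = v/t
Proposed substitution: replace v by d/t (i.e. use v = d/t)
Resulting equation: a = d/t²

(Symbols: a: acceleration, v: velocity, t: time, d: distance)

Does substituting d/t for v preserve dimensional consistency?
Yes

[v] = [L T^-1] and [d/t] = [L T^-1]. These match, so the substitution replaces a quantity by one of the same dimensions and the result a = d/t² has LHS [L T^-2] vs RHS [L T^-2] — still consistent.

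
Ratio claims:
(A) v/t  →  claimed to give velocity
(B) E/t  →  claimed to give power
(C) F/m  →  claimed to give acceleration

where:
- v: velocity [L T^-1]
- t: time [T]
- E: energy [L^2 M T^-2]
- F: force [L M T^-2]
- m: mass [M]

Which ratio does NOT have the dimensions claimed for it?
(A) v/t does not give velocity

(A) v/t: [L T^-2] ≠ velocity [L T^-1] ✗
(B) E/t: [L^2 M T^-3] = power [L^2 M T^-3] ✓
(C) F/m: [L T^-2] = acceleration [L T^-2] ✓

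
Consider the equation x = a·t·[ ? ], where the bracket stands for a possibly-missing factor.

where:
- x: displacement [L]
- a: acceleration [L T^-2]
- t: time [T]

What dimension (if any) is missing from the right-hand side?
[T] — time (e.g. t)

x has dimensions [L]; a·t has dimensions [L T^-1].
The bracketed factor must supply [L] / [L T^-1] = [T].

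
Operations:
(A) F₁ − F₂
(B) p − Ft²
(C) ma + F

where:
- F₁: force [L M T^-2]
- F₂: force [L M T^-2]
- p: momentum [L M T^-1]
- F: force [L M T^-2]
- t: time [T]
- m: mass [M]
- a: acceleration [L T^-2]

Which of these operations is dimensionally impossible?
(B) p − Ft²

(A) F₁ − F₂: F₁ [L M T^-2] and F₂ [L M T^-2] — same dimensions ✓
(B) p − Ft²: p [L M T^-1] and Ft² [L M] — different dimensions cannot be added/subtracted ✗
(C) ma + F: ma [L M T^-2] and F [L M T^-2] — same dimensions ✓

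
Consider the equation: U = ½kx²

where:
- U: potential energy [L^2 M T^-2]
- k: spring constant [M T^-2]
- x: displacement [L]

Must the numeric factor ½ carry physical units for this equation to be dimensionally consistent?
No

U has dimensions [L^2 M T^-2] and kx² already has dimensions [L^2 M T^-2], so the equation balances without ½ contributing any dimensions. ½ is a pure (dimensionless) number; changing or removing it would not affect dimensional consistency.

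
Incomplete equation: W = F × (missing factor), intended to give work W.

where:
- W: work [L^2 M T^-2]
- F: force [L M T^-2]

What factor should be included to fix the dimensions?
d (distance), dimensions [L]

W has dimensions [L^2 M T^-2] and F has dimensions [L M T^-2].
The missing factor must have dimensions [L^2 M T^-2] / [L M T^-2] = [L], i.e. distance (d).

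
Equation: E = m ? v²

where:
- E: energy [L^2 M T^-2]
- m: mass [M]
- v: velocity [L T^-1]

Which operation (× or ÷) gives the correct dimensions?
multiplication (×): E = m × v²

E [L^2 M T^-2]; m [M]; v² [L^2 T^-2].
m × v² → [L^2 M T^-2] ✓
m ÷ v² → [L^-2 M T^2] ✗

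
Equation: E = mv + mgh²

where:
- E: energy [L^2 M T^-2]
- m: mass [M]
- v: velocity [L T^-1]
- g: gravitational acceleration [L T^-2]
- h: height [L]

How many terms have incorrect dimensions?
2

LHS E: [L^2 M T^-2]
- mv: [L M T^-1] ✗
- mgh²: [L^3 M T^-2] ✗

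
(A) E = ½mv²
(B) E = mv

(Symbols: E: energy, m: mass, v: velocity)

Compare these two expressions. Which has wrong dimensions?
(B)

(A) E = ½mv²: LHS [L^2 M T^-2], RHS [L^2 M T^-2] ✓
(B) E = mv: LHS [L^2 M T^-2], RHS [L M T^-1] ✗

Expression (B) E = mv is dimensionally incorrect.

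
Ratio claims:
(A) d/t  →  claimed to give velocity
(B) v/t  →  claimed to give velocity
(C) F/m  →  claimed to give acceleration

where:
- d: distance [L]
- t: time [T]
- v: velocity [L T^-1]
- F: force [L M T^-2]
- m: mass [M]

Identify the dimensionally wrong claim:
(B) v/t does not give velocity

(A) d/t: [L T^-1] = velocity [L T^-1] ✓
(B) v/t: [L T^-2] ≠ velocity [L T^-1] ✗
(C) F/m: [L T^-2] = acceleration [L T^-2] ✓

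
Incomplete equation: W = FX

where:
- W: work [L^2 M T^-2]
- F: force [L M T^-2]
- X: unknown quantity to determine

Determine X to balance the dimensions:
X = d (distance), dimensions [L]

W has dimensions [L^2 M T^-2]; the rest of the RHS (F) has dimensions [L M T^-2].
So X must have dimensions [L] — X = d (distance).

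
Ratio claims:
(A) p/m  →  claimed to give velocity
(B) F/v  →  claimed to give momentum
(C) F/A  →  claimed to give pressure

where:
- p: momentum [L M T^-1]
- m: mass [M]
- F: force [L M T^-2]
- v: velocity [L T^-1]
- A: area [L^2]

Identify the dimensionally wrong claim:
(B) F/v does not give momentum

(A) p/m: [L T^-1] = velocity [L T^-1] ✓
(B) F/v: [M T^-1] ≠ momentum [L M T^-1] ✗
(C) F/A: [L^-1 M T^-2] = pressure [L^-1 M T^-2] ✓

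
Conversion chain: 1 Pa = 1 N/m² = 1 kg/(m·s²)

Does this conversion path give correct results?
The chain is correct (no errors).

Correct: Pascal is Newton per square meter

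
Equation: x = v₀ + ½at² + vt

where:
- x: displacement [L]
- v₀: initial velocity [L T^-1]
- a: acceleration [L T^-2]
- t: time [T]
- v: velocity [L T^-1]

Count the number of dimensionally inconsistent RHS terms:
1

LHS x: [L]
- v₀: [L T^-1] ✗
- ½at²: [L] ✓
- vt: [L] ✓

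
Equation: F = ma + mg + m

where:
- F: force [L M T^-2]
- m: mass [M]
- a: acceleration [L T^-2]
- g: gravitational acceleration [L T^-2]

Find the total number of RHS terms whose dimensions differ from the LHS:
1

LHS F: [L M T^-2]
- ma: [L M T^-2] ✓
- mg: [L M T^-2] ✓
- m: [M] ✗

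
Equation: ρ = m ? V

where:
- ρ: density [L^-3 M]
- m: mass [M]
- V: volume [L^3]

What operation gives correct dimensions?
division (÷): ρ = m ÷ V

ρ [L^-3 M]; m [M]; V [L^3].
m × V → [L^3 M] ✗
m ÷ V → [L^-3 M] ✓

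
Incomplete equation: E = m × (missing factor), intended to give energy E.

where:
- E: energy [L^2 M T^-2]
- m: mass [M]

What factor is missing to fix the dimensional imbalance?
v² (velocity squared), dimensions [L^2 T^-2]

E has dimensions [L^2 M T^-2] and m has dimensions [M].
The missing factor must have dimensions [L^2 M T^-2] / [M] = [L^2 T^-2], i.e. velocity squared (v²).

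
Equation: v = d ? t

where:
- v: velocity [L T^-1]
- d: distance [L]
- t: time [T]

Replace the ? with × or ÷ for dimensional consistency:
division (÷): v = d ÷ t

v [L T^-1]; d [L]; t [T].
d × t → [L T] ✗
d ÷ t → [L T^-1] ✓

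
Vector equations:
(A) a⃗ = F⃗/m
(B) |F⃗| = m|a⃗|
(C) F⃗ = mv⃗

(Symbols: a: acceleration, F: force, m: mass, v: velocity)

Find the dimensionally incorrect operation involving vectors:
(C) F⃗ = mv⃗

(A) a⃗ = F⃗/m: LHS [L T^-2], RHS [L T^-2] ✓ — force (vector) divided by mass (scalar)
(B) |F⃗| = m|a⃗|: LHS [L M T^-2], RHS [L M T^-2] ✓ — magnitudes of vectors are scalars
(C) F⃗ = mv⃗: LHS [L M T^-2], RHS [L M T^-1] ✗ — mass times velocity is momentum, not force; should be ma⃗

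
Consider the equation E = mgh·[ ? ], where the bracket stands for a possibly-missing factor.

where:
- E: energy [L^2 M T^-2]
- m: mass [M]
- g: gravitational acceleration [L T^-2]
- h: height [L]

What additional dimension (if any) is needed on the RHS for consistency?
Nothing is missing — the bracketed factor must be dimensionless.

E has dimensions [L^2 M T^-2] and mgh already has dimensions [L^2 M T^-2], so E = mgh is dimensionally complete.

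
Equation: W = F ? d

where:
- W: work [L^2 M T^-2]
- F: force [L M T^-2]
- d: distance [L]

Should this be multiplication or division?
multiplication (×): W = F × d

W [L^2 M T^-2]; F [L M T^-2]; d [L].
F × d → [L^2 M T^-2] ✓
F ÷ d → [M T^-2] ✗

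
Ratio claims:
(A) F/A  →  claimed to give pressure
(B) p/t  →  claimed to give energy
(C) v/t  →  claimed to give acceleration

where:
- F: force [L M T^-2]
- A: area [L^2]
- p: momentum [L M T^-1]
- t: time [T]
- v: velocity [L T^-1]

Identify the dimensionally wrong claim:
(B) p/t does not give energy

(A) F/A: [L^-1 M T^-2] = pressure [L^-1 M T^-2] ✓
(B) p/t: [L M T^-2] ≠ energy [L^2 M T^-2] ✗
(C) v/t: [L T^-2] = acceleration [L T^-2] ✓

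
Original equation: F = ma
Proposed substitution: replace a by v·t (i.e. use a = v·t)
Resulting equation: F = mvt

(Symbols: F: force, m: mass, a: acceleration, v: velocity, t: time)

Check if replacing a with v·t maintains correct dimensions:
No

[a] = [L T^-2] and [v·t] = [L]. These differ, so the substitution replaces a quantity by one of different dimensions and the result F = mvt has LHS [L M T^-2] vs RHS [L M] — inconsistent.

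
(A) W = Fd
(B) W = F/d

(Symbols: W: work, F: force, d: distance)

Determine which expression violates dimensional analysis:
(B)

(A) W = Fd: LHS [L^2 M T^-2], RHS [L^2 M T^-2] ✓
(B) W = F/d: LHS [L^2 M T^-2], RHS [M T^-2] ✗

Expression (B) W = F/d is dimensionally incorrect.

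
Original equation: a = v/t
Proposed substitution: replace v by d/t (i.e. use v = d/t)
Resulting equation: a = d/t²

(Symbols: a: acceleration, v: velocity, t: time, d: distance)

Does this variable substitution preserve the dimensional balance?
Yes

[v] = [L T^-1] and [d/t] = [L T^-1]. These match, so the substitution replaces a quantity by one of the same dimensions and the result a = d/t² has LHS [L T^-2] vs RHS [L T^-2] — still consistent.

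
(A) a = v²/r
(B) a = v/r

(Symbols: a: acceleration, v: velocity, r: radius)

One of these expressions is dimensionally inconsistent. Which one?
(B)

(A) a = v²/r: LHS [L T^-2], RHS [L T^-2] ✓
(B) a = v/r: LHS [L T^-2], RHS [T^-1] ✗

Expression (B) a = v/r is dimensionally incorrect.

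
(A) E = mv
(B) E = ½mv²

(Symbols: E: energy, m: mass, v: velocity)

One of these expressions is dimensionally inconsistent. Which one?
(A)

(A) E = mv: LHS [L^2 M T^-2], RHS [L M T^-1] ✗
(B) E = ½mv²: LHS [L^2 M T^-2], RHS [L^2 M T^-2] ✓

Expression (A) E = mv is dimensionally incorrect.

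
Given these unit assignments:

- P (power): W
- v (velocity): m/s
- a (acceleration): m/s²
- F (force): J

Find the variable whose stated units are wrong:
F

The variable F (force) should have units N, not J.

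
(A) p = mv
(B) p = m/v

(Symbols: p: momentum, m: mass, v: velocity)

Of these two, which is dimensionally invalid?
(B)

(A) p = mv: LHS [L M T^-1], RHS [L M T^-1] ✓
(B) p = m/v: LHS [L M T^-1], RHS [L^-1 M T] ✗

Expression (B) p = m/v is dimensionally incorrect.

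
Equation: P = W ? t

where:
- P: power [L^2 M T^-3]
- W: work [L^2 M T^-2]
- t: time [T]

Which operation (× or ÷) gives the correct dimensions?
division (÷): P = W ÷ t

P [L^2 M T^-3]; W [L^2 M T^-2]; t [T].
W × t → [L^2 M T^-1] ✗
W ÷ t → [L^2 M T^-3] ✓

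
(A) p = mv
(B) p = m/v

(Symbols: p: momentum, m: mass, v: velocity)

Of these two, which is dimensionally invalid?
(B)

(A) p = mv: LHS [L M T^-1], RHS [L M T^-1] ✓
(B) p = m/v: LHS [L M T^-1], RHS [L^-1 M T] ✗

Expression (B) p = m/v is dimensionally incorrect.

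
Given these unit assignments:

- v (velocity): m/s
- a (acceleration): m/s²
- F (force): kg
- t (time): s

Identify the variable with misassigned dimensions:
F

The variable F (force) should have units N, not kg.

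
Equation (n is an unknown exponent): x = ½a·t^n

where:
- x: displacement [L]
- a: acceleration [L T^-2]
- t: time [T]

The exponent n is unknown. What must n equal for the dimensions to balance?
n = 2

x has dimensions [L]; t has dimensions [T].
The rest of the RHS has dimensions [L T^-2], so t^n must supply [T^2].
With n = 2: ½a·t^2 has dimensions [L], matching the LHS ✓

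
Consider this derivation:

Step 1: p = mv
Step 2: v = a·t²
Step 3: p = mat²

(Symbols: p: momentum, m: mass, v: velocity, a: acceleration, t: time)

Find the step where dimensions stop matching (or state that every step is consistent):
Step 2

Step 1: p = mv → LHS [L M T^-1], RHS [L M T^-1] ✓
Step 2: v = a·t² → LHS [L T^-1], RHS [L] ✗

The first dimensional inconsistency appears in step 2: v = a·t²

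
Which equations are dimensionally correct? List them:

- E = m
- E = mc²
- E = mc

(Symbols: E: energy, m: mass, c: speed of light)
Dimensionally correct: E = mc²
Dimensionally incorrect: E = m, E = mc
Ordered (correct first, then incorrect): E = mc², E = m, E = mc

- E = m: LHS [L^2 M T^-2], RHS [M] → incorrect ✗
- E = mc²: LHS [L^2 M T^-2], RHS [L^2 M T^-2] → correct ✓
- E = mc: LHS [L^2 M T^-2], RHS [L M T^-1] → incorrect ✗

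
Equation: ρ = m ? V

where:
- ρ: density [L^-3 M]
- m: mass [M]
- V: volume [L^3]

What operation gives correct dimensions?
division (÷): ρ = m ÷ V

ρ [L^-3 M]; m [M]; V [L^3].
m × V → [L^3 M] ✗
m ÷ V → [L^-3 M] ✓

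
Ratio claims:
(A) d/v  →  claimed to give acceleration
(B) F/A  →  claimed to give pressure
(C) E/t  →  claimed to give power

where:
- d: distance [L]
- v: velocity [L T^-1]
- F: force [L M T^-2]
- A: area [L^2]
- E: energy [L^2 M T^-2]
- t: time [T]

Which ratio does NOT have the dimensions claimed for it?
(A) d/v does not give acceleration

(A) d/v: [T] ≠ acceleration [L T^-2] ✗
(B) F/A: [L^-1 M T^-2] = pressure [L^-1 M T^-2] ✓
(C) E/t: [L^2 M T^-3] = power [L^2 M T^-3] ✓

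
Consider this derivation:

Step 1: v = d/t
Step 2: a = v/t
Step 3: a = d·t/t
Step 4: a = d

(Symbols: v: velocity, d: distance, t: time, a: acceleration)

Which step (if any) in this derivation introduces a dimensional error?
Step 3

Step 1: v = d/t → LHS [L T^-1], RHS [L T^-1] ✓
Step 2: a = v/t → LHS [L T^-2], RHS [L T^-2] ✓
Step 3: a = d·t/t → LHS [L T^-2], RHS [L] ✗

The first dimensional inconsistency appears in step 3: a = d·t/t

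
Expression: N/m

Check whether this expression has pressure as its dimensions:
No

The expression N/m has dimensions [M T^-2], but pressure has dimensions [L^-1 M T^-2].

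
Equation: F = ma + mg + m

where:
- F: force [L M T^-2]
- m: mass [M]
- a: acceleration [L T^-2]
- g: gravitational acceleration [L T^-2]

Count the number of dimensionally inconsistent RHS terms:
1

LHS F: [L M T^-2]
- ma: [L M T^-2] ✓
- mg: [L M T^-2] ✓
- m: [M] ✗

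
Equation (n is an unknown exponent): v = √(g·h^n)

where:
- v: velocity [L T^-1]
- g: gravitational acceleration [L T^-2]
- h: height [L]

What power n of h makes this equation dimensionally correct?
n = 1

v has dimensions [L T^-1]; h has dimensions [L].
With n = 1: √(g·h^1) has dimensions [L T^-1], matching the LHS ✓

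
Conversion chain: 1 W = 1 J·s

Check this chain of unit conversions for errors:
The chain is incorrect (it contains an error).

Incorrect: Watt is J/s, not J·s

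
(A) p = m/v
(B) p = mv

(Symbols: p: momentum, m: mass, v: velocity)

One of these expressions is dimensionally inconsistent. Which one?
(A)

(A) p = m/v: LHS [L M T^-1], RHS [L^-1 M T] ✗
(B) p = mv: LHS [L M T^-1], RHS [L M T^-1] ✓

Expression (A) p = m/v is dimensionally incorrect.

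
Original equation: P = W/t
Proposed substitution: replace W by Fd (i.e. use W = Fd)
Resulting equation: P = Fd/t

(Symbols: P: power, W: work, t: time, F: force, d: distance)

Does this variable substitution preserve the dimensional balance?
Yes

[W] = [L^2 M T^-2] and [Fd] = [L^2 M T^-2]. These match, so the substitution replaces a quantity by one of the same dimensions and the result P = Fd/t has LHS [L^2 M T^-3] vs RHS [L^2 M T^-3] — still consistent.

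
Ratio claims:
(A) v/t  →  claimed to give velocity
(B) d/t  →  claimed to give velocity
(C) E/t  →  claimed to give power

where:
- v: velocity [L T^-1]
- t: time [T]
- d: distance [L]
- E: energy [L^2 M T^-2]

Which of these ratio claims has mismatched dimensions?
(A) v/t does not give velocity

(A) v/t: [L T^-2] ≠ velocity [L T^-1] ✗
(B) d/t: [L T^-1] = velocity [L T^-1] ✓
(C) E/t: [L^2 M T^-3] = power [L^2 M T^-3] ✓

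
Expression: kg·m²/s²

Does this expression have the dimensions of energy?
Yes

The expression kg·m²/s² has dimensions [L^2 M T^-2], which is exactly energy [L^2 M T^-2].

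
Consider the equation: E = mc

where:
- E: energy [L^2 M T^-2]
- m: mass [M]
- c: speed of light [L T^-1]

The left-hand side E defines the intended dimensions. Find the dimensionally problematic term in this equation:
The right-hand side term mc

E has dimensions [L^2 M T^-2], but mc has dimensions [L M T^-1], so the term mc is dimensionally wrong for E.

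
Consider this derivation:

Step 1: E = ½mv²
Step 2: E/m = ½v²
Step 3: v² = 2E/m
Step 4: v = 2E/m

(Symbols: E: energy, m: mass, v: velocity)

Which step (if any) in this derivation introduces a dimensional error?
Step 4

Step 1: E = ½mv² → LHS [L^2 M T^-2], RHS [L^2 M T^-2] ✓
Step 2: E/m = ½v² → LHS [L^2 T^-2], RHS [L^2 T^-2] ✓
Step 3: v² = 2E/m → LHS [L^2 T^-2], RHS [L^2 T^-2] ✓
Step 4: v = 2E/m → LHS [L T^-1], RHS [L^2 T^-2] ✗

The first dimensional inconsistency appears in step 4: v = 2E/m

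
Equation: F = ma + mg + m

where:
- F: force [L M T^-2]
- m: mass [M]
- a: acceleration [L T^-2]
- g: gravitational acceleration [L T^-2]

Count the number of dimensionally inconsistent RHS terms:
1

LHS F: [L M T^-2]
- ma: [L M T^-2] ✓
- mg: [L M T^-2] ✓
- m: [M] ✗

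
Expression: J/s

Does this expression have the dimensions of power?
Yes

The expression J/s has dimensions [L^2 M T^-3], which is exactly power [L^2 M T^-3].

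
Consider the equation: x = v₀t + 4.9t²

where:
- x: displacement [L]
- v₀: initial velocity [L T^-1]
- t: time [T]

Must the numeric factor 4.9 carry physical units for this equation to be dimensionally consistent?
Yes

x has dimensions [L], while t² alone has dimensions [T^2]. For the equation to balance, the factor 4.9 must carry dimensions [L T^-2] — it is a dimensional constant (a numerical value of a physical quantity with its units suppressed), not a pure number.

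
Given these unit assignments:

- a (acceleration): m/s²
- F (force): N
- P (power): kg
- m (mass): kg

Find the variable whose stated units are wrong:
P

The variable P (power) should have units W, not kg.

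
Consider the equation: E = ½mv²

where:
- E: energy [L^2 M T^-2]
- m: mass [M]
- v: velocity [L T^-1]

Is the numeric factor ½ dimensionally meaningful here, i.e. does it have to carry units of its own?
No

E has dimensions [L^2 M T^-2] and mv² already has dimensions [L^2 M T^-2], so the equation balances without ½ contributing any dimensions. ½ is a pure (dimensionless) number; changing or removing it would not affect dimensional consistency.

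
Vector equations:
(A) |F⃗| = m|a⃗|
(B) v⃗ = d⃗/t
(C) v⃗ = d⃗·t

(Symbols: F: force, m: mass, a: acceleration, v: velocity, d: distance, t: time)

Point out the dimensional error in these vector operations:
(C) v⃗ = d⃗·t

(A) |F⃗| = m|a⃗|: LHS [L M T^-2], RHS [L M T^-2] ✓ — magnitudes of vectors are scalars
(B) v⃗ = d⃗/t: LHS [L T^-1], RHS [L T^-1] ✓ — displacement (vector) divided by time (scalar)
(C) v⃗ = d⃗·t: LHS [L T^-1], RHS [L T] ✗ — velocity is displacement per time; should be d⃗/t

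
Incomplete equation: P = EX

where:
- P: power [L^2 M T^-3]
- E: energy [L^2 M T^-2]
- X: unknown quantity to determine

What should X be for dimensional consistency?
X = f (inverse time / frequency (1/t)), dimensions [T^-1]

P has dimensions [L^2 M T^-3]; the rest of the RHS (E) has dimensions [L^2 M T^-2].
So X must have dimensions [T^-1] — X = f (inverse time / frequency (1/t)).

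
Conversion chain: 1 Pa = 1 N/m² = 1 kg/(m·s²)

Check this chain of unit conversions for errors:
The chain is correct (no errors).

Correct: Pascal is Newton per square meter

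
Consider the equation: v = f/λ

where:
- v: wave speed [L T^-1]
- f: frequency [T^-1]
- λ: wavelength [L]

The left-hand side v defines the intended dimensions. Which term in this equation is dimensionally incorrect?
The right-hand side term f/λ

v has dimensions [L T^-1], but f/λ has dimensions [L^-1 T^-1], so the term f/λ is dimensionally wrong for v.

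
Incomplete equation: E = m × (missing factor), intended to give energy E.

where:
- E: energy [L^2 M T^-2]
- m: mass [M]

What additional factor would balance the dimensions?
v² (velocity squared), dimensions [L^2 T^-2]

E has dimensions [L^2 M T^-2] and m has dimensions [M].
The missing factor must have dimensions [L^2 M T^-2] / [M] = [L^2 T^-2], i.e. velocity squared (v²).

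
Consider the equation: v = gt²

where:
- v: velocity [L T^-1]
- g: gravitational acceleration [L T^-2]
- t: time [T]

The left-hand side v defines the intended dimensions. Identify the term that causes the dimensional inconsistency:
The right-hand side term gt²

v has dimensions [L T^-1], but gt² has dimensions [L], so the term gt² is dimensionally wrong for v.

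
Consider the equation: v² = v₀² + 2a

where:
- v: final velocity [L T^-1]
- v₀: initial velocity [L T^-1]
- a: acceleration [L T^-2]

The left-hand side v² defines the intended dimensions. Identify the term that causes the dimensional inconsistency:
The term 2a

Checking each RHS term against the LHS:
- v₀²: [L^2 T^-2] — matches v² [L^2 T^-2] ✓
- 2a: [L T^-2] — does NOT match v² [L^2 T^-2] ✗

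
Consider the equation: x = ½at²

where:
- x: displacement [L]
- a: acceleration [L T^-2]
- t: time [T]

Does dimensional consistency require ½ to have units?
No

x has dimensions [L] and at² already has dimensions [L], so the equation balances without ½ contributing any dimensions. ½ is a pure (dimensionless) number; changing or removing it would not affect dimensional consistency.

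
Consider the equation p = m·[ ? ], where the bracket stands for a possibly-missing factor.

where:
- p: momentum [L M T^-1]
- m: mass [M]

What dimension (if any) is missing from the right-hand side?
[L T^-1] — velocity (e.g. v)

p has dimensions [L M T^-1]; m has dimensions [M].
The bracketed factor must supply [L M T^-1] / [M] = [L T^-1].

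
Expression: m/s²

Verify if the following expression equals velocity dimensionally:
No

The expression m/s² has dimensions [L T^-2], but velocity has dimensions [L T^-1].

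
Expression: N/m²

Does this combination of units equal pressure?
Yes

The expression N/m² has dimensions [L^-1 M T^-2], which is exactly pressure [L^-1 M T^-2].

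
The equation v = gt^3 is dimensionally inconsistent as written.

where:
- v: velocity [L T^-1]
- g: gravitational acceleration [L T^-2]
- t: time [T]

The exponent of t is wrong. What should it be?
The exponent of t should be 1: v = gt

The LHS v has dimensions [L T^-1]; t has dimensions [T].
As written, the RHS gt^3 (exponent 3 on t) has dimensions [L T], which does not match.
With exponent 1, the RHS gt has dimensions [L T^-1], matching the LHS.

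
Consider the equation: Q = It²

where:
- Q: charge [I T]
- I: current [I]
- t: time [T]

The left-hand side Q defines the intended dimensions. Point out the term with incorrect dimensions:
The right-hand side term It²

Q has dimensions [I T], but It² has dimensions [I T^2], so the term It² is dimensionally wrong for Q.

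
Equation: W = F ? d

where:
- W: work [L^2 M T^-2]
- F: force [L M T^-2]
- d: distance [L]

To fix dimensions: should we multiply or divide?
multiplication (×): W = F × d

W [L^2 M T^-2]; F [L M T^-2]; d [L].
F × d → [L^2 M T^-2] ✓
F ÷ d → [M T^-2] ✗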